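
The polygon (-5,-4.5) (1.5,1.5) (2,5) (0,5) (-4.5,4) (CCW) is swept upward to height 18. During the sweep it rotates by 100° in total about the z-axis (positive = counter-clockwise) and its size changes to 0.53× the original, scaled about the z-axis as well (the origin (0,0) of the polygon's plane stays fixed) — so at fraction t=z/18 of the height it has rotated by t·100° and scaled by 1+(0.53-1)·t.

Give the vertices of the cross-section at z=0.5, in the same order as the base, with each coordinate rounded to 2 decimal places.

t = z/height = 0.5/18 = 0.0277778
s = 1 + (scale-1)·z/height = 1 + (0.53-1)·0.5/18 = 0.986944
θ = twist·z/height = 100°·0.5/18 = 2.7778° = 0.048481 rad
cos θ = 0.998825, sin θ = 0.048462 (intermediates below are computed at full precision and shown rounded to 5 d.p.)
v1: (-5,-4.5) → rotate → (-4.77604,-4.73702) → ×s → (-4.71369,-4.67518) → (-4.71,-4.68)
v2: (1.5,1.5) → rotate → (1.42554,1.57093) → ×s → (1.40693,1.55042) → (1.41,1.55)
v3: (2,5) → rotate → (1.75534,5.09105) → ×s → (1.73242,5.02458) → (1.73,5.02)
v4: (0,5) → rotate → (-0.24231,4.99413) → ×s → (-0.23915,4.92892) → (-0.24,4.93)
v5: (-4.5,4) → rotate → (-4.68856,3.77722) → ×s → (-4.62735,3.72791) → (-4.63,3.73)

Cross-section at z=0.5: (-4.71,-4.68) (1.41,1.55) (1.73,5.02) (-0.24,4.93) (-4.63,3.73)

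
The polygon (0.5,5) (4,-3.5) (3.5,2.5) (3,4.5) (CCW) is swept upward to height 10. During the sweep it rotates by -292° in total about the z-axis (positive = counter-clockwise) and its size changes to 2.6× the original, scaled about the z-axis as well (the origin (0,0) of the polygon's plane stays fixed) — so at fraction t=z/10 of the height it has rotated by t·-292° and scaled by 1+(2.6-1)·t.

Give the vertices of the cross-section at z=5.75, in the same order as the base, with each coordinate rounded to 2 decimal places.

t = z/height = 5.75/10 = 0.575
s = 1 + (scale-1)·z/height = 1 + (2.6-1)·5.75/10 = 1.920000
θ = twist·z/height = -292°·5.75/10 = -167.9000° = -2.930408 rad
cos θ = -0.977783, sin θ = -0.209619 (intermediates below are computed at full precision and shown rounded to 5 d.p.)
v1: (0.5,5) → rotate → (0.55920,-4.99373) → ×s → (1.07367,-9.58795) → (1.07,-9.59)
v2: (4,-3.5) → rotate → (-4.64480,2.58377) → ×s → (-8.91801,4.96083) → (-8.92,4.96)
v3: (3.5,2.5) → rotate → (-2.89819,-3.17812) → ×s → (-5.56453,-6.10200) → (-5.56,-6.10)
v4: (3,4.5) → rotate → (-1.99007,-5.02888) → ×s → (-3.82093,-9.65545) → (-3.82,-9.66)

Cross-section at z=5.75: (1.07,-9.59) (-8.92,4.96) (-5.56,-6.10) (-3.82,-9.66)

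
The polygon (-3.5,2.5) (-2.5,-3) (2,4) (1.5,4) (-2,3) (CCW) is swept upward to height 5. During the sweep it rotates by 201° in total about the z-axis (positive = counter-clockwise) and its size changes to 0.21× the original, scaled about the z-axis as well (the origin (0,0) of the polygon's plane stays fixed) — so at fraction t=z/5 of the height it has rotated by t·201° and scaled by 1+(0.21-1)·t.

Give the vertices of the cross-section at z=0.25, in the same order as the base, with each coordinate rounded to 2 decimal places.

Cross-section at z=0.25: (-3.73,1.78) (-1.86,-3.26) (1.22,4.12) (0.75,4.03) (-2.39,2.50)

t = z/height = 0.25/5 = 0.05
s = 1 + (scale-1)·z/height = 1 + (0.21-1)·0.25/5 = 0.960500
θ = twist·z/height = 201°·0.25/5 = 10.0500° = 0.175406 rad
cos θ = 0.984656, sin θ = 0.174508 (intermediates below are computed at full precision and shown rounded to 5 d.p.)
v1: (-3.5,2.5) → rotate → (-3.88256,1.85086) → ×s → (-3.72920,1.77775) → (-3.73,1.78)
v2: (-2.5,-3) → rotate → (-1.93812,-3.39024) → ×s → (-1.86156,-3.25632) → (-1.86,-3.26)
v3: (2,4) → rotate → (1.27128,4.28764) → ×s → (1.22107,4.11828) → (1.22,4.12)
v4: (1.5,4) → rotate → (0.77895,4.20038) → ×s → (0.74819,4.03447) → (0.75,4.03)
v5: (-2,3) → rotate → (-2.49283,2.60495) → ×s → (-2.39437,2.50206) → (-2.39,2.50)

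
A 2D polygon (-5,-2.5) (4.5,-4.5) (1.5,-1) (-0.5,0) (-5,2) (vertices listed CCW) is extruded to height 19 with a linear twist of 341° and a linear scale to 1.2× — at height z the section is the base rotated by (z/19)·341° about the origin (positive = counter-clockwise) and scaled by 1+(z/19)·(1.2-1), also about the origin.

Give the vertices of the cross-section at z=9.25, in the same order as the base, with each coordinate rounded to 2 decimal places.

Cross-section at z=9.25: (5.99,1.34) (-3.60,5.99) (-1.33,1.46) (0.53,-0.13) (4.79,-3.46)

t = z/height = 9.25/19 = 0.486842
s = 1 + (scale-1)·z/height = 1 + (1.2-1)·9.25/19 = 1.097368
θ = twist·z/height = 341°·9.25/19 = 166.0132° = 2.897476 rad
cos θ = -0.970351, sin θ = 0.241699 (intermediates below are computed at full precision and shown rounded to 5 d.p.)
v1: (-5,-2.5) → rotate → (5.45600,1.21738) → ×s → (5.98725,1.33592) → (5.99,1.34)
v2: (4.5,-4.5) → rotate → (-3.27893,5.45423) → ×s → (-3.59820,5.98530) → (-3.60,5.99)
v3: (1.5,-1) → rotate → (-1.21383,1.33290) → ×s → (-1.33202,1.46268) → (-1.33,1.46)
v4: (-0.5,0) → rotate → (0.48518,-0.12085) → ×s → (0.53242,-0.13262) → (0.53,-0.13)
v5: (-5,2) → rotate → (4.36836,-3.14920) → ×s → (4.79370,-3.45583) → (4.79,-3.46)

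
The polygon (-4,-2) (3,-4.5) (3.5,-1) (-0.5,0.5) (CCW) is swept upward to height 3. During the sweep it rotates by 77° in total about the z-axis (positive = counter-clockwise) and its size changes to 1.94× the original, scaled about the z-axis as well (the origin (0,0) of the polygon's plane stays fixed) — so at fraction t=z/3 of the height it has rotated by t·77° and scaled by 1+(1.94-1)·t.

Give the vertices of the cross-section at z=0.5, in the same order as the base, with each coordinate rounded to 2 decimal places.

Cross-section at z=0.5: (-4.00,-3.28) (4.54,-4.30) (4.20,-0.23) (-0.69,0.44)

t = z/height = 0.5/3 = 0.166667
s = 1 + (scale-1)·z/height = 1 + (1.94-1)·0.5/3 = 1.156667
θ = twist·z/height = 77°·0.5/3 = 12.8333° = 0.223984 rad
cos θ = 0.975020, sin θ = 0.222116 (intermediates below are computed at full precision and shown rounded to 5 d.p.)
v1: (-4,-2) → rotate → (-3.45585,-2.83850) → ×s → (-3.99727,-3.28320) → (-4.00,-3.28)
v2: (3,-4.5) → rotate → (3.92458,-3.72124) → ×s → (4.53943,-4.30424) → (4.54,-4.30)
v3: (3.5,-1) → rotate → (3.63469,-0.19762) → ×s → (4.20412,-0.22857) → (4.20,-0.23)
v4: (-0.5,0.5) → rotate → (-0.59857,0.37645) → ×s → (-0.69234,0.43543) → (-0.69,0.44)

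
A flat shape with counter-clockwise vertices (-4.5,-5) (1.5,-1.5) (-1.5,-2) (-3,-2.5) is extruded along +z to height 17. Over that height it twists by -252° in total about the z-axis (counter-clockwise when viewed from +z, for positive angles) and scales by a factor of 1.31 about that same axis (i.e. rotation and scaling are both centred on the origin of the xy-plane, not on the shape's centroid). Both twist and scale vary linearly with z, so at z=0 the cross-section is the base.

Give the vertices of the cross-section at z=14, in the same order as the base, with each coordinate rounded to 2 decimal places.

Cross-section at z=14: (7.91,2.95) (-0.80,2.54) (2.83,1.36) (4.79,1.04)

t = z/height = 14/17 = 0.823529
s = 1 + (scale-1)·z/height = 1 + (1.31-1)·14/17 = 1.255294
θ = twist·z/height = -252°·14/17 = -207.5294° = -3.622072 rad
cos θ = -0.886774, sin θ = 0.462204 (intermediates below are computed at full precision and shown rounded to 5 d.p.)
v1: (-4.5,-5) → rotate → (6.30150,2.35395) → ×s → (7.91024,2.95490) → (7.91,2.95)
v2: (1.5,-1.5) → rotate → (-0.63685,2.02347) → ×s → (-0.79944,2.54005) → (-0.80,2.54)
v3: (-1.5,-2) → rotate → (2.25457,1.08024) → ×s → (2.83015,1.35602) → (2.83,1.36)
v4: (-3,-2.5) → rotate → (3.81583,0.83032) → ×s → (4.78999,1.04230) → (4.79,1.04)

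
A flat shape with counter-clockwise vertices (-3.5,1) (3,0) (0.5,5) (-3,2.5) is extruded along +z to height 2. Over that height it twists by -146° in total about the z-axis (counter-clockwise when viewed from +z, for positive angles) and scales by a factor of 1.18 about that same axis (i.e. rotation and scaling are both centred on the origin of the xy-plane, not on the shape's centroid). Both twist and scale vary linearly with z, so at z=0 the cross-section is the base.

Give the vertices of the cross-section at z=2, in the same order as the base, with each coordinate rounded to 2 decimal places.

t = z/height = 2/2 = 1
s = 1 + (scale-1)·z/height = 1 + (1.18-1)·2/2 = 1.180000
θ = twist·z/height = -146°·2/2 = -146.0000° = -2.548181 rad
cos θ = -0.829038, sin θ = -0.559193 (intermediates below are computed at full precision and shown rounded to 5 d.p.)
v1: (-3.5,1) → rotate → (3.46082,1.12814) → ×s → (4.08377,1.33120) → (4.08,1.33)
v2: (3,0) → rotate → (-2.48711,-1.67758) → ×s → (-2.93479,-1.97954) → (-2.93,-1.98)
v3: (0.5,5) → rotate → (2.38145,-4.42478) → ×s → (2.81011,-5.22125) → (2.81,-5.22)
v4: (-3,2.5) → rotate → (3.88509,-0.39502) → ×s → (4.58441,-0.46612) → (4.58,-0.47)

Cross-section at z=2: (4.08,1.33) (-2.93,-1.98) (2.81,-5.22) (4.58,-0.47)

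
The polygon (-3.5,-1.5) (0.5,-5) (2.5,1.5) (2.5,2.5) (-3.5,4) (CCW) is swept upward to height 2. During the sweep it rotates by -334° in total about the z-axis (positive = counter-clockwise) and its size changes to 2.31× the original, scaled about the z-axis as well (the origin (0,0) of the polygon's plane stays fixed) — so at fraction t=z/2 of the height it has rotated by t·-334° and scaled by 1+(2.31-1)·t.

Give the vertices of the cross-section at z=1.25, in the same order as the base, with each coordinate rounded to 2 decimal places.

t = z/height = 1.25/2 = 0.625
s = 1 + (scale-1)·z/height = 1 + (2.31-1)·1.25/2 = 1.818750
θ = twist·z/height = -334°·1.25/2 = -208.7500° = -3.643375 rad
cos θ = -0.876727, sin θ = 0.480989 (intermediates below are computed at full precision and shown rounded to 5 d.p.)
v1: (-3.5,-1.5) → rotate → (3.79003,-0.36837) → ×s → (6.89311,-0.66997) → (6.89,-0.67)
v2: (0.5,-5) → rotate → (1.96658,4.62413) → ×s → (3.57672,8.41013) → (3.58,8.41)
v3: (2.5,1.5) → rotate → (-2.91330,-0.11262) → ×s → (-5.29856,-0.20482) → (-5.30,-0.20)
v4: (2.5,2.5) → rotate → (-3.39429,-0.98934) → ×s → (-6.17336,-1.79937) → (-6.17,-1.80)
v5: (-3.5,4) → rotate → (1.14459,-5.19037) → ×s → (2.08172,-9.43998) → (2.08,-9.44)

Cross-section at z=1.25: (6.89,-0.67) (3.58,8.41) (-5.30,-0.20) (-6.17,-1.80) (2.08,-9.44)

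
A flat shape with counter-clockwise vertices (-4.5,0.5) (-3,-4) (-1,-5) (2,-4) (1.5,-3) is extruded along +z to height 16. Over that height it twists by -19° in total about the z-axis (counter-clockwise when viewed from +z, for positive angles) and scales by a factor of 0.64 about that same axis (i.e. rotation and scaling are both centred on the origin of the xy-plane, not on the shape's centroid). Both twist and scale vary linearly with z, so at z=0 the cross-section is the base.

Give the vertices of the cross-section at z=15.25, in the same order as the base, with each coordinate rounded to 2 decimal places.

Cross-section at z=15.25: (-2.71,1.23) (-2.69,-1.88) (-1.65,-2.92) (0.43,-2.91) (0.32,-2.18)

t = z/height = 15.25/16 = 0.953125
s = 1 + (scale-1)·z/height = 1 + (0.64-1)·15.25/16 = 0.656875
θ = twist·z/height = -19°·15.25/16 = -18.1094° = -0.316068 rad
cos θ = 0.950465, sin θ = -0.310832 (intermediates below are computed at full precision and shown rounded to 5 d.p.)
v1: (-4.5,0.5) → rotate → (-4.12168,1.87398) → ×s → (-2.70743,1.23097) → (-2.71,1.23)
v2: (-3,-4) → rotate → (-4.09472,-2.86936) → ×s → (-2.68972,-1.88481) → (-2.69,-1.88)
v3: (-1,-5) → rotate → (-2.50462,-4.44149) → ×s → (-1.64523,-2.91751) → (-1.65,-2.92)
v4: (2,-4) → rotate → (0.65760,-4.42352) → ×s → (0.43196,-2.90570) → (0.43,-2.91)
v5: (1.5,-3) → rotate → (0.49320,-3.31764) → ×s → (0.32397,-2.17928) → (0.32,-2.18)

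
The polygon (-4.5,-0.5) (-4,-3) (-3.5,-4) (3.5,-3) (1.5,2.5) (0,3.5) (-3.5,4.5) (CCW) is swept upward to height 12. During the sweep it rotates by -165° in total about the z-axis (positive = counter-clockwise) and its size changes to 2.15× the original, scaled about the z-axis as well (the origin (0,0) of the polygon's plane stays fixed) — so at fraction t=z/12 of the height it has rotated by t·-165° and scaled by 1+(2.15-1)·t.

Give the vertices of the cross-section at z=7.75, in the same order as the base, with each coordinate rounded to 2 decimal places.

t = z/height = 7.75/12 = 0.645833
s = 1 + (scale-1)·z/height = 1 + (2.15-1)·7.75/12 = 1.742708
θ = twist·z/height = -165°·7.75/12 = -106.5625° = -1.859866 rad
cos θ = -0.285061, sin θ = -0.958509 (intermediates below are computed at full precision and shown rounded to 5 d.p.)
v1: (-4.5,-0.5) → rotate → (0.80352,4.45582) → ×s → (1.40030,7.76520) → (1.40,7.77)
v2: (-4,-3) → rotate → (-1.73528,4.68922) → ×s → (-3.02409,8.17194) → (-3.02,8.17)
v3: (-3.5,-4) → rotate → (-2.83632,4.49503) → ×s → (-4.94288,7.83352) → (-4.94,7.83)
v4: (3.5,-3) → rotate → (-3.87324,-2.49960) → ×s → (-6.74993,-4.35607) → (-6.75,-4.36)
v5: (1.5,2.5) → rotate → (1.96868,-2.15042) → ×s → (3.43084,-3.74755) → (3.43,-3.75)
v6: (0,3.5) → rotate → (3.35478,-0.99771) → ×s → (5.84641,-1.73872) → (5.85,-1.74)
v7: (-3.5,4.5) → rotate → (5.31101,2.07201) → ×s → (9.25553,3.61091) → (9.26,3.61)

Cross-section at z=7.75: (1.40,7.77) (-3.02,8.17) (-4.94,7.83) (-6.75,-4.36) (3.43,-3.75) (5.85,-1.74) (9.26,3.61)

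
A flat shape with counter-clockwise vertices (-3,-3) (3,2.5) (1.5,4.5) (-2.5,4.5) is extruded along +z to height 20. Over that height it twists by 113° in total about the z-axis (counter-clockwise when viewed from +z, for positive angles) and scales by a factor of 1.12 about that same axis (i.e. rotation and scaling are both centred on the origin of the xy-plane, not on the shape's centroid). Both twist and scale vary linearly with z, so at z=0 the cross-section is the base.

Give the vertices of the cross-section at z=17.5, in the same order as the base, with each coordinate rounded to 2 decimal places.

Cross-section at z=17.5: (3.79,-2.76) (-3.24,2.85) (-5.17,0.87) (-4.49,-3.50)

t = z/height = 17.5/20 = 0.875
s = 1 + (scale-1)·z/height = 1 + (1.12-1)·17.5/20 = 1.105000
θ = twist·z/height = 113°·17.5/20 = 98.8750° = 1.725694 rad
cos θ = -0.154279, sin θ = 0.988027 (intermediates below are computed at full precision and shown rounded to 5 d.p.)
v1: (-3,-3) → rotate → (3.42692,-2.50124) → ×s → (3.78675,-2.76387) → (3.79,-2.76)
v2: (3,2.5) → rotate → (-2.93291,2.57838) → ×s → (-3.24086,2.84911) → (-3.24,2.85)
v3: (1.5,4.5) → rotate → (-4.67754,0.78778) → ×s → (-5.16868,0.87050) → (-5.17,0.87)
v4: (-2.5,4.5) → rotate → (-4.06042,-3.16433) → ×s → (-4.48677,-3.49658) → (-4.49,-3.50)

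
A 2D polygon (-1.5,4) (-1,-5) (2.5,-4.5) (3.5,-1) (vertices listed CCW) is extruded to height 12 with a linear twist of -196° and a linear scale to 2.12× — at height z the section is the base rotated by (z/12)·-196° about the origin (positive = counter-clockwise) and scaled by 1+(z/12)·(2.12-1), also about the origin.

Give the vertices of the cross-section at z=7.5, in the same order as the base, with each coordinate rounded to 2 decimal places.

Cross-section at z=7.5: (7.11,-1.50) (-6.26,6.00) (-8.74,0.53) (-4.63,-4.10)

t = z/height = 7.5/12 = 0.625
s = 1 + (scale-1)·z/height = 1 + (2.12-1)·7.5/12 = 1.700000
θ = twist·z/height = -196°·7.5/12 = -122.5000° = -2.138028 rad
cos θ = -0.537300, sin θ = -0.843391 (intermediates below are computed at full precision and shown rounded to 5 d.p.)
v1: (-1.5,4) → rotate → (4.17952,-0.88411) → ×s → (7.10518,-1.50299) → (7.11,-1.50)
v2: (-1,-5) → rotate → (-3.67966,3.52989) → ×s → (-6.25542,6.00081) → (-6.26,6.00)
v3: (2.5,-4.5) → rotate → (-5.13851,0.30937) → ×s → (-8.73547,0.52593) → (-8.74,0.53)
v4: (3.5,-1) → rotate → (-2.72394,-2.41457) → ×s → (-4.63070,-4.10477) → (-4.63,-4.10)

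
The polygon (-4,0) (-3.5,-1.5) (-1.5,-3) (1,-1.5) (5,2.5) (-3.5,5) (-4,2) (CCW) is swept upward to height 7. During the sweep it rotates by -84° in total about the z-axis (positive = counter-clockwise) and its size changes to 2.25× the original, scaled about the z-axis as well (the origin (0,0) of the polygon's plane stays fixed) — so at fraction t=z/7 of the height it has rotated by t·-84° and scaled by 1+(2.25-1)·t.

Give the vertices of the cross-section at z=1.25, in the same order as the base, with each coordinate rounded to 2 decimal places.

Cross-section at z=1.25: (-4.73,1.27) (-4.61,-0.66) (-2.72,-3.07) (0.71,-2.09) (6.70,1.37) (-2.55,7.02) (-4.09,3.63)

t = z/height = 1.25/7 = 0.178571
s = 1 + (scale-1)·z/height = 1 + (2.25-1)·1.25/7 = 1.223214
θ = twist·z/height = -84°·1.25/7 = -15.0000° = -0.261799 rad
cos θ = 0.965926, sin θ = -0.258819 (intermediates below are computed at full precision and shown rounded to 5 d.p.)
v1: (-4,0) → rotate → (-3.86370,1.03528) → ×s → (-4.72614,1.26636) → (-4.73,1.27)
v2: (-3.5,-1.5) → rotate → (-3.76897,-0.54302) → ×s → (-4.61026,-0.66423) → (-4.61,-0.66)
v3: (-1.5,-3) → rotate → (-2.22535,-2.50955) → ×s → (-2.72207,-3.06972) → (-2.72,-3.07)
v4: (1,-1.5) → rotate → (0.57770,-1.70771) → ×s → (0.70665,-2.08889) → (0.71,-2.09)
v5: (5,2.5) → rotate → (5.47668,1.12072) → ×s → (6.69915,1.37088) → (6.70,1.37)
v6: (-3.5,5) → rotate → (-2.08665,5.73550) → ×s → (-2.55241,7.01574) → (-2.55,7.02)
v7: (-4,2) → rotate → (-3.34607,2.96713) → ×s → (-4.09295,3.62943) → (-4.09,3.63)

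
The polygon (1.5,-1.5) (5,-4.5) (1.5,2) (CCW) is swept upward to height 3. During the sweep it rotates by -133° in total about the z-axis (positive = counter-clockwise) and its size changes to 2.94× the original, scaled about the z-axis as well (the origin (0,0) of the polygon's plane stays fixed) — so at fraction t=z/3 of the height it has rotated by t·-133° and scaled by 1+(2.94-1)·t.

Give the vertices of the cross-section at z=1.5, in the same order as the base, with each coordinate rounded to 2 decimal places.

Cross-section at z=1.5: (-1.53,-3.89) (-4.20,-12.57) (4.79,-1.14)

t = z/height = 1.5/3 = 0.5
s = 1 + (scale-1)·z/height = 1 + (2.94-1)·1.5/3 = 1.970000
θ = twist·z/height = -133°·1.5/3 = -66.5000° = -1.160644 rad
cos θ = 0.398749, sin θ = -0.917060 (intermediates below are computed at full precision and shown rounded to 5 d.p.)
v1: (1.5,-1.5) → rotate → (-0.77747,-1.97371) → ×s → (-1.53161,-3.88822) → (-1.53,-3.89)
v2: (5,-4.5) → rotate → (-2.13302,-6.37967) → ×s → (-4.20206,-12.56795) → (-4.20,-12.57)
v3: (1.5,2) → rotate → (2.43224,-0.57809) → ×s → (4.79152,-1.13884) → (4.79,-1.14)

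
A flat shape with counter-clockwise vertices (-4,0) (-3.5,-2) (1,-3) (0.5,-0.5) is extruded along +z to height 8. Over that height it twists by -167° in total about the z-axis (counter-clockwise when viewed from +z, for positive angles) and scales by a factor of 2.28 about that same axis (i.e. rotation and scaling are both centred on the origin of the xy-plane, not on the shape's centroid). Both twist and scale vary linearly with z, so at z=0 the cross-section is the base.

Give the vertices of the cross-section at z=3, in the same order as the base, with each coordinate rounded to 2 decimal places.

t = z/height = 3/8 = 0.375
s = 1 + (scale-1)·z/height = 1 + (2.28-1)·3/8 = 1.480000
θ = twist·z/height = -167°·3/8 = -62.6250° = -1.093012 rad
cos θ = 0.459812, sin θ = -0.888016 (intermediates below are computed at full precision and shown rounded to 5 d.p.)
v1: (-4,0) → rotate → (-1.83925,3.55206) → ×s → (-2.72209,5.25706) → (-2.72,5.26)
v2: (-3.5,-2) → rotate → (-3.38538,2.18843) → ×s → (-5.01036,3.23888) → (-5.01,3.24)
v3: (1,-3) → rotate → (-2.20424,-2.26745) → ×s → (-3.26227,-3.35583) → (-3.26,-3.36)
v4: (0.5,-0.5) → rotate → (-0.21410,-0.67391) → ×s → (-0.31687,-0.99739) → (-0.32,-1.00)

Cross-section at z=3: (-2.72,5.26) (-5.01,3.24) (-3.26,-3.36) (-0.32,-1.00)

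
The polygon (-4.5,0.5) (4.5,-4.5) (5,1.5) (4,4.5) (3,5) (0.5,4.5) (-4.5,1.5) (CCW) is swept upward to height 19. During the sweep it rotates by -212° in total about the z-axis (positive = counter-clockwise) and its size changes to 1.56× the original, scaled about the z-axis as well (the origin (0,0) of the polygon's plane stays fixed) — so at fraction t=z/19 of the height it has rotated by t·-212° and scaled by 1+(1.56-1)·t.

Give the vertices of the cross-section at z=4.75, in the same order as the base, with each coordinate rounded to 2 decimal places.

Cross-section at z=4.75: (-2.63,4.44) (-1.01,-7.18) (4.80,-3.52) (6.84,-0.55) (6.61,0.70) (4.44,2.63) (-1.72,5.13)

t = z/height = 4.75/19 = 0.25
s = 1 + (scale-1)·z/height = 1 + (1.56-1)·4.75/19 = 1.140000
θ = twist·z/height = -212°·4.75/19 = -53.0000° = -0.925025 rad
cos θ = 0.601815, sin θ = -0.798636 (intermediates below are computed at full precision and shown rounded to 5 d.p.)
v1: (-4.5,0.5) → rotate → (-2.30885,3.89477) → ×s → (-2.63209,4.44003) → (-2.63,4.44)
v2: (4.5,-4.5) → rotate → (-0.88569,-6.30203) → ×s → (-1.00969,-7.18431) → (-1.01,-7.18)
v3: (5,1.5) → rotate → (4.20703,-3.09046) → ×s → (4.79601,-3.52312) → (4.80,-3.52)
v4: (4,4.5) → rotate → (6.00112,-0.48637) → ×s → (6.84128,-0.55447) → (6.84,-0.55)
v5: (3,5) → rotate → (5.79862,0.61317) → ×s → (6.61043,0.69901) → (6.61,0.70)
v6: (0.5,4.5) → rotate → (3.89477,2.30885) → ×s → (4.44003,2.63209) → (4.44,2.63)
v7: (-4.5,1.5) → rotate → (-1.51021,4.49658) → ×s → (-1.72164,5.12610) → (-1.72,5.13)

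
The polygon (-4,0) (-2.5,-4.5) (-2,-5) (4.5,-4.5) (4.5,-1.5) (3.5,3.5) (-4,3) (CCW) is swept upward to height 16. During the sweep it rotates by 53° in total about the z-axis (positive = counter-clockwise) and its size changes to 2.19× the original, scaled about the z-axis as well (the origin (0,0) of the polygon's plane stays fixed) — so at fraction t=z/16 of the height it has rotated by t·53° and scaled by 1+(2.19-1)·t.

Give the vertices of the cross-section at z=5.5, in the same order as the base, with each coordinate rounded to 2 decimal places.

Cross-section at z=5.5: (-5.35,-1.76) (-1.36,-7.12) (-0.47,-7.57) (8.01,-4.04) (6.68,-0.03) (3.14,6.23) (-6.68,2.25)

t = z/height = 5.5/16 = 0.34375
s = 1 + (scale-1)·z/height = 1 + (2.19-1)·5.5/16 = 1.409063
θ = twist·z/height = 53°·5.5/16 = 18.2188° = 0.317977 rad
cos θ = 0.949870, sin θ = 0.312646 (intermediates below are computed at full precision and shown rounded to 5 d.p.)
v1: (-4,0) → rotate → (-3.79948,-1.25058) → ×s → (-5.35370,-1.76215) → (-5.35,-1.76)
v2: (-2.5,-4.5) → rotate → (-0.96777,-5.05603) → ×s → (-1.36365,-7.12426) → (-1.36,-7.12)
v3: (-2,-5) → rotate → (-0.33651,-5.37464) → ×s → (-0.47416,-7.57320) → (-0.47,-7.57)
v4: (4.5,-4.5) → rotate → (5.68132,-2.86751) → ×s → (8.00534,-4.04050) → (8.01,-4.04)
v5: (4.5,-1.5) → rotate → (4.74338,-0.01790) → ×s → (6.68372,-0.02522) → (6.68,-0.03)
v6: (3.5,3.5) → rotate → (2.23028,4.41880) → ×s → (3.14261,6.22637) → (3.14,6.23)
v7: (-4,3) → rotate → (-4.73742,1.59903) → ×s → (-6.67532,2.25313) → (-6.68,2.25)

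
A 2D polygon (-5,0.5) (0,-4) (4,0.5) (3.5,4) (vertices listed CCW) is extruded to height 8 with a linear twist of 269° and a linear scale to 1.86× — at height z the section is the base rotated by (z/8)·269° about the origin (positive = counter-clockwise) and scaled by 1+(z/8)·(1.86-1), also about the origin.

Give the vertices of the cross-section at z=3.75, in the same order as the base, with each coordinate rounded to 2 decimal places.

t = z/height = 3.75/8 = 0.46875
s = 1 + (scale-1)·z/height = 1 + (1.86-1)·3.75/8 = 1.403125
θ = twist·z/height = 269°·3.75/8 = 126.0938° = 2.200751 rad
cos θ = -0.589108, sin θ = 0.808054 (intermediates below are computed at full precision and shown rounded to 5 d.p.)
v1: (-5,0.5) → rotate → (2.54151,-4.33482) → ×s → (3.56606,-6.08230) → (3.57,-6.08)
v2: (0,-4) → rotate → (3.23222,2.35643) → ×s → (4.53520,3.30637) → (4.54,3.31)
v3: (4,0.5) → rotate → (-2.76046,2.93766) → ×s → (-3.87327,4.12191) → (-3.87,4.12)
v4: (3.5,4) → rotate → (-5.29410,0.47176) → ×s → (-7.42828,0.66193) → (-7.43,0.66)

Cross-section at z=3.75: (3.57,-6.08) (4.54,3.31) (-3.87,4.12) (-7.43,0.66)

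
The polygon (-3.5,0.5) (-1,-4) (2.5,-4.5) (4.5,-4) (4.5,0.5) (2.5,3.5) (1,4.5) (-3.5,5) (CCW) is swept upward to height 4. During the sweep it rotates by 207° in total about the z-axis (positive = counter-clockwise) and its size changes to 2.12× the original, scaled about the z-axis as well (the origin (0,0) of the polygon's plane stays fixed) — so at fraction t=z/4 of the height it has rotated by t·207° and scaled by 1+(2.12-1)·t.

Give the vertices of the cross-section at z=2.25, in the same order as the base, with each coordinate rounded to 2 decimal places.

t = z/height = 2.25/4 = 0.5625
s = 1 + (scale-1)·z/height = 1 + (2.12-1)·2.25/4 = 1.630000
θ = twist·z/height = 207°·2.25/4 = 116.4375° = 2.032218 rad
cos θ = -0.445221, sin θ = 0.895421 (intermediates below are computed at full precision and shown rounded to 5 d.p.)
v1: (-3.5,0.5) → rotate → (1.11056,-3.35658) → ×s → (1.81022,-5.47123) → (1.81,-5.47)
v2: (-1,-4) → rotate → (4.02690,0.88546) → ×s → (6.56385,1.44331) → (6.56,1.44)
v3: (2.5,-4.5) → rotate → (2.91634,4.24205) → ×s → (4.75363,6.91454) → (4.75,6.91)
v4: (4.5,-4) → rotate → (1.57819,5.81028) → ×s → (2.57244,9.47075) → (2.57,9.47)
v5: (4.5,0.5) → rotate → (-2.45121,3.80678) → ×s → (-3.99547,6.20505) → (-4.00,6.21)
v6: (2.5,3.5) → rotate → (-4.24703,0.68028) → ×s → (-6.92265,1.10885) → (-6.92,1.11)
v7: (1,4.5) → rotate → (-4.47461,-1.10808) → ×s → (-7.29362,-1.80616) → (-7.29,-1.81)
v8: (-3.5,5) → rotate → (-2.91883,-5.36008) → ×s → (-4.75769,-8.73693) → (-4.76,-8.74)

Cross-section at z=2.25: (1.81,-5.47) (6.56,1.44) (4.75,6.91) (2.57,9.47) (-4.00,6.21) (-6.92,1.11) (-7.29,-1.81) (-4.76,-8.74)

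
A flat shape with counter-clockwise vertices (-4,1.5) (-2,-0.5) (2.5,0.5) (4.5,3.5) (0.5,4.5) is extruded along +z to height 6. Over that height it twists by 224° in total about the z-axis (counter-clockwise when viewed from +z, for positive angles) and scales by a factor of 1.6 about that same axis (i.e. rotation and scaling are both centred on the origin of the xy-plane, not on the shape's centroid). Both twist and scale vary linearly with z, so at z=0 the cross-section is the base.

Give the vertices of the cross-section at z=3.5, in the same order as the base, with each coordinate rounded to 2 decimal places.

Cross-section at z=3.5: (1.98,-5.42) (2.27,-1.61) (-2.71,2.12) (-7.54,1.53) (-5.05,-3.45)

t = z/height = 3.5/6 = 0.583333
s = 1 + (scale-1)·z/height = 1 + (1.6-1)·3.5/6 = 1.350000
θ = twist·z/height = 224°·3.5/6 = 130.6667° = 2.280564 rad
cos θ = -0.651657, sin θ = 0.758514 (intermediates below are computed at full precision and shown rounded to 5 d.p.)
v1: (-4,1.5) → rotate → (1.46886,-4.01154) → ×s → (1.98296,-5.41558) → (1.98,-5.42)
v2: (-2,-0.5) → rotate → (1.68257,-1.19120) → ×s → (2.27147,-1.60812) → (2.27,-1.61)
v3: (2.5,0.5) → rotate → (-2.00840,1.57046) → ×s → (-2.71134,2.12011) → (-2.71,2.12)
v4: (4.5,3.5) → rotate → (-5.58726,1.13251) → ×s → (-7.54279,1.52889) → (-7.54,1.53)
v5: (0.5,4.5) → rotate → (-3.73914,-2.55320) → ×s → (-5.04784,-3.44682) → (-5.05,-3.45)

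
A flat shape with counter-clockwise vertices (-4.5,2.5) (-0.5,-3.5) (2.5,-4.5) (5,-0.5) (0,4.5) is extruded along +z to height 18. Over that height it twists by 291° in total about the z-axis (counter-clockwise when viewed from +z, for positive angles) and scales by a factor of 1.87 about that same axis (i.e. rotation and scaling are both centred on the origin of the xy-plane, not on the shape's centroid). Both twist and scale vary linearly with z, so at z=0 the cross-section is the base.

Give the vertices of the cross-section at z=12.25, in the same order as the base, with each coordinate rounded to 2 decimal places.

t = z/height = 12.25/18 = 0.680556
s = 1 + (scale-1)·z/height = 1 + (1.87-1)·12.25/18 = 1.592083
θ = twist·z/height = 291°·12.25/18 = 198.0417° = 3.456479 rad
cos θ = -0.950832, sin θ = -0.309709 (intermediates below are computed at full precision and shown rounded to 5 d.p.)
v1: (-4.5,2.5) → rotate → (5.05301,-0.98339) → ×s → (8.04482,-1.56564) → (8.04,-1.57)
v2: (-0.5,-3.5) → rotate → (-0.60856,3.48276) → ×s → (-0.96888,5.54485) → (-0.97,5.54)
v3: (2.5,-4.5) → rotate → (-3.77077,3.50447) → ×s → (-6.00338,5.57941) → (-6.00,5.58)
v4: (5,-0.5) → rotate → (-4.90901,-1.07313) → ×s → (-7.81556,-1.70851) → (-7.82,-1.71)
v5: (0,4.5) → rotate → (1.39369,-4.27874) → ×s → (2.21887,-6.81211) → (2.22,-6.81)

Cross-section at z=12.25: (8.04,-1.57) (-0.97,5.54) (-6.00,5.58) (-7.82,-1.71) (2.22,-6.81)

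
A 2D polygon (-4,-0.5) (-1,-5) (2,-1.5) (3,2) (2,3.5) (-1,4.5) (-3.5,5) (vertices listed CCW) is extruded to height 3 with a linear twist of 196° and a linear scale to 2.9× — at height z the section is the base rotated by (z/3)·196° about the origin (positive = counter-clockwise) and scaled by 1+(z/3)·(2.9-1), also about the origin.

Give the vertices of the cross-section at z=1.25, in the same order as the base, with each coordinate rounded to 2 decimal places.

t = z/height = 1.25/3 = 0.416667
s = 1 + (scale-1)·z/height = 1 + (2.9-1)·1.25/3 = 1.791667
θ = twist·z/height = 196°·1.25/3 = 81.6667° = 1.425352 rad
cos θ = 0.144932, sin θ = 0.989442 (intermediates below are computed at full precision and shown rounded to 5 d.p.)
v1: (-4,-0.5) → rotate → (-0.08501,-4.03023) → ×s → (-0.15230,-7.22083) → (-0.15,-7.22)
v2: (-1,-5) → rotate → (4.80228,-1.71410) → ×s → (8.60408,-3.07110) → (8.60,-3.07)
v3: (2,-1.5) → rotate → (1.77403,1.76149) → ×s → (3.17846,3.15599) → (3.18,3.16)
v4: (3,2) → rotate → (-1.54409,3.25819) → ×s → (-2.76649,5.83759) → (-2.77,5.84)
v5: (2,3.5) → rotate → (-3.17318,2.48614) → ×s → (-5.68528,4.45434) → (-5.69,4.45)
v6: (-1,4.5) → rotate → (-4.59742,-0.33725) → ×s → (-8.23704,-0.60424) → (-8.24,-0.60)
v7: (-3.5,5) → rotate → (-5.45447,-2.73839) → ×s → (-9.77259,-4.90628) → (-9.77,-4.91)

Cross-section at z=1.25: (-0.15,-7.22) (8.60,-3.07) (3.18,3.16) (-2.77,5.84) (-5.69,4.45) (-8.24,-0.60) (-9.77,-4.91)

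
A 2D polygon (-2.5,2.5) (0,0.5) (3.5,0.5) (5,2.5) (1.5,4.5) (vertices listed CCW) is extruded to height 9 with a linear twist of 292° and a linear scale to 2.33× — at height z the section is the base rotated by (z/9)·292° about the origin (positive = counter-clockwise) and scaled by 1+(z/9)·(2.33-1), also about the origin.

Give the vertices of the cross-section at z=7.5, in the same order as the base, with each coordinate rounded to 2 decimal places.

t = z/height = 7.5/9 = 0.833333
s = 1 + (scale-1)·z/height = 1 + (2.33-1)·7.5/9 = 2.108333
θ = twist·z/height = 292°·7.5/9 = 243.3333° = 4.246968 rad
cos θ = -0.448799, sin θ = -0.893633 (intermediates below are computed at full precision and shown rounded to 5 d.p.)
v1: (-2.5,2.5) → rotate → (3.35608,1.11208) → ×s → (7.07573,2.34464) → (7.08,2.34)
v2: (0,0.5) → rotate → (0.44682,-0.22440) → ×s → (0.94204,-0.47311) → (0.94,-0.47)
v3: (3.5,0.5) → rotate → (-1.12398,-3.35211) → ×s → (-2.36973,-7.06737) → (-2.37,-7.07)
v4: (5,2.5) → rotate → (-0.00991,-5.59016) → ×s → (-0.02090,-11.78592) → (-0.02,-11.79)
v5: (1.5,4.5) → rotate → (3.34815,-3.36005) → ×s → (7.05901,-7.08410) → (7.06,-7.08)

Cross-section at z=7.5: (7.08,2.34) (0.94,-0.47) (-2.37,-7.07) (-0.02,-11.79) (7.06,-7.08)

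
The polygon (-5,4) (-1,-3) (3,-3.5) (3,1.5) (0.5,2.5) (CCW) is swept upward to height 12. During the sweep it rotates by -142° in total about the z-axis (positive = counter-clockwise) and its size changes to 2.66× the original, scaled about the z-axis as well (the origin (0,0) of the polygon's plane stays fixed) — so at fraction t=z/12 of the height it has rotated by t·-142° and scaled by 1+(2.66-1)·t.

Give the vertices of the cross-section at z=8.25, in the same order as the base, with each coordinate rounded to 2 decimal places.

Cross-section at z=8.25: (9.91,9.48) (-6.08,2.97) (-8.28,-5.37) (2.33,-6.79) (5.16,-1.77)

t = z/height = 8.25/12 = 0.6875
s = 1 + (scale-1)·z/height = 1 + (2.66-1)·8.25/12 = 2.141250
θ = twist·z/height = -142°·8.25/12 = -97.6250° = -1.703878 rad
cos θ = -0.132689, sin θ = -0.991158 (intermediates below are computed at full precision and shown rounded to 5 d.p.)
v1: (-5,4) → rotate → (4.62808,4.42503) → ×s → (9.90987,9.47510) → (9.91,9.48)
v2: (-1,-3) → rotate → (-2.84078,1.38922) → ×s → (-6.08283,2.97468) → (-6.08,2.97)
v3: (3,-3.5) → rotate → (-3.86712,-2.50906) → ×s → (-8.28047,-5.37253) → (-8.28,-5.37)
v4: (3,1.5) → rotate → (1.08867,-3.17251) → ×s → (2.33111,-6.79313) → (2.33,-6.79)
v5: (0.5,2.5) → rotate → (2.41155,-0.82730) → ×s → (5.16373,-1.77146) → (5.16,-1.77)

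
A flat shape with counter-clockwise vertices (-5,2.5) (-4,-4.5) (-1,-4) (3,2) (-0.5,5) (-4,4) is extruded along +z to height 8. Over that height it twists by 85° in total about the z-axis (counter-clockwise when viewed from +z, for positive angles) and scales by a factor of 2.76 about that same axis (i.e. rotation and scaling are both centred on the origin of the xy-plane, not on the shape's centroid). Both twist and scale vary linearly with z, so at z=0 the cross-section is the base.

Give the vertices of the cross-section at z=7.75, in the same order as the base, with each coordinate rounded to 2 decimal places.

Cross-section at z=7.75: (-8.50,-12.50) (10.62,-12.35) (10.36,-4.12) (-4.28,8.76) (-13.58,0.46) (-12.17,-9.28)

t = z/height = 7.75/8 = 0.96875
s = 1 + (scale-1)·z/height = 1 + (2.76-1)·7.75/8 = 2.705000
θ = twist·z/height = 85°·7.75/8 = 82.3438° = 1.437170 rad
cos θ = 0.133229, sin θ = 0.991085 (intermediates below are computed at full precision and shown rounded to 5 d.p.)
v1: (-5,2.5) → rotate → (-3.14386,-4.62235) → ×s → (-8.50414,-12.50346) → (-8.50,-12.50)
v2: (-4,-4.5) → rotate → (3.92697,-4.56387) → ×s → (10.62244,-12.34528) → (10.62,-12.35)
v3: (-1,-4) → rotate → (3.83111,-1.52400) → ×s → (10.36316,-4.12243) → (10.36,-4.12)
v4: (3,2) → rotate → (-1.58248,3.23971) → ×s → (-4.28061,8.76343) → (-4.28,8.76)
v5: (-0.5,5) → rotate → (-5.02204,0.17060) → ×s → (-13.58462,0.46149) → (-13.58,0.46)
v6: (-4,4) → rotate → (-4.49726,-3.43142) → ×s → (-12.16508,-9.28200) → (-12.17,-9.28)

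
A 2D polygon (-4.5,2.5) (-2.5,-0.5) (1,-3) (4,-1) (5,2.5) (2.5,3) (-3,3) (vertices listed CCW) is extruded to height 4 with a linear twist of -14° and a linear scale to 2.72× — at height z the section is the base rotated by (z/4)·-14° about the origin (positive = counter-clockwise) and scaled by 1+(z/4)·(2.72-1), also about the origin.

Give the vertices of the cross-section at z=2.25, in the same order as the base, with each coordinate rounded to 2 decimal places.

Cross-section at z=2.25: (-8.10,6.09) (-5.01,-0.30) (1.14,-6.12) (7.53,-3.03) (10.42,3.52) (5.68,5.17) (-5.04,6.66)

t = z/height = 2.25/4 = 0.5625
s = 1 + (scale-1)·z/height = 1 + (2.72-1)·2.25/4 = 1.967500
θ = twist·z/height = -14°·2.25/4 = -7.8750° = -0.137445 rad
cos θ = 0.990569, sin θ = -0.137012 (intermediates below are computed at full precision and shown rounded to 5 d.p.)
v1: (-4.5,2.5) → rotate → (-4.11503,3.09298) → ×s → (-8.09632,6.08544) → (-8.10,6.09)
v2: (-2.5,-0.5) → rotate → (-2.54493,-0.15275) → ×s → (-5.00715,-0.30054) → (-5.01,-0.30)
v3: (1,-3) → rotate → (0.57953,-3.10872) → ×s → (1.14023,-6.11641) → (1.14,-6.12)
v4: (4,-1) → rotate → (3.82527,-1.53862) → ×s → (7.52621,-3.02723) → (7.53,-3.03)
v5: (5,2.5) → rotate → (5.29538,1.79136) → ×s → (10.41866,3.52450) → (10.42,3.52)
v6: (2.5,3) → rotate → (2.88746,2.62918) → ×s → (5.68108,5.17291) → (5.68,5.17)
v7: (-3,3) → rotate → (-2.56067,3.38275) → ×s → (-5.03812,6.65555) → (-5.04,6.66)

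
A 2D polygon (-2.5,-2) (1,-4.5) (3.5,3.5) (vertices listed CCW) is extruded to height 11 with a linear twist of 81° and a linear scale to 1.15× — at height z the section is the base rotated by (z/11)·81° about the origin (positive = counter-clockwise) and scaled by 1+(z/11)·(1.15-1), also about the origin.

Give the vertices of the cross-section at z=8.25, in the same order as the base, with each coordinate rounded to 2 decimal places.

Cross-section at z=8.25: (0.58,-3.51) (4.91,-1.48) (-1.49,5.30)

t = z/height = 8.25/11 = 0.75
s = 1 + (scale-1)·z/height = 1 + (1.15-1)·8.25/11 = 1.112500
θ = twist·z/height = 81°·8.25/11 = 60.7500° = 1.060288 rad
cos θ = 0.488621, sin θ = 0.872496 (intermediates below are computed at full precision and shown rounded to 5 d.p.)
v1: (-2.5,-2) → rotate → (0.52344,-3.15848) → ×s → (0.58233,-3.51381) → (0.58,-3.51)
v2: (1,-4.5) → rotate → (4.41485,-1.32630) → ×s → (4.91152,-1.47551) → (4.91,-1.48)
v3: (3.5,3.5) → rotate → (-1.34356,4.76391) → ×s → (-1.49471,5.29985) → (-1.49,5.30)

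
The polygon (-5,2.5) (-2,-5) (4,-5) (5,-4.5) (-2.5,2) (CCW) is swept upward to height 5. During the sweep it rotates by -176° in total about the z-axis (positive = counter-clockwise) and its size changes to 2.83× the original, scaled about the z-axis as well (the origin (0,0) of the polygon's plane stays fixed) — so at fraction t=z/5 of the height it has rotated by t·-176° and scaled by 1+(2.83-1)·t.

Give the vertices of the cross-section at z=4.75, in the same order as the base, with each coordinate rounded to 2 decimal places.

Cross-section at z=4.75: (14.87,-3.64) (2.31,14.57) (-13.72,10.93) (-16.08,8.98) (7.89,-3.82)

t = z/height = 4.75/5 = 0.95
s = 1 + (scale-1)·z/height = 1 + (2.83-1)·4.75/5 = 2.738500
θ = twist·z/height = -176°·4.75/5 = -167.2000° = -2.918191 rad
cos θ = -0.975149, sin θ = -0.221548 (intermediates below are computed at full precision and shown rounded to 5 d.p.)
v1: (-5,2.5) → rotate → (5.42962,-1.33013) → ×s → (14.86901,-3.64256) → (14.87,-3.64)
v2: (-2,-5) → rotate → (0.84256,5.31884) → ×s → (2.30734,14.56565) → (2.31,14.57)
v3: (4,-5) → rotate → (-5.00834,3.98955) → ×s → (-13.71534,10.92539) → (-13.72,10.93)
v4: (5,-4.5) → rotate → (-5.87272,3.28043) → ×s → (-16.08243,8.98346) → (-16.08,8.98)
v5: (-2.5,2) → rotate → (2.88097,-1.39643) → ×s → (7.88954,-3.82412) → (7.89,-3.82)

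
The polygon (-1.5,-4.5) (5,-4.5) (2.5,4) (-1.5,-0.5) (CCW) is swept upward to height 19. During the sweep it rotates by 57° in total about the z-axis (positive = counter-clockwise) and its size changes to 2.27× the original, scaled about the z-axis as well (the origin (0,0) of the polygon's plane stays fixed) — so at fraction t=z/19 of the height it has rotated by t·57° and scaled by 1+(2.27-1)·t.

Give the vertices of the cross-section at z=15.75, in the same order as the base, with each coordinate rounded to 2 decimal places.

t = z/height = 15.75/19 = 0.828947
s = 1 + (scale-1)·z/height = 1 + (2.27-1)·15.75/19 = 2.052763
θ = twist·z/height = 57°·15.75/19 = 47.2500° = 0.824668 rad
cos θ = 0.678801, sin θ = 0.734323 (intermediates below are computed at full precision and shown rounded to 5 d.p.)
v1: (-1.5,-4.5) → rotate → (2.28625,-4.15609) → ×s → (4.69313,-8.53146) → (4.69,-8.53)
v2: (5,-4.5) → rotate → (6.69846,0.61701) → ×s → (13.75034,1.26657) → (13.75,1.27)
v3: (2.5,4) → rotate → (-1.24029,4.55101) → ×s → (-2.54602,9.34214) → (-2.55,9.34)
v4: (-1.5,-0.5) → rotate → (-0.65104,-1.44088) → ×s → (-1.33643,-2.95779) → (-1.34,-2.96)

Cross-section at z=15.75: (4.69,-8.53) (13.75,1.27) (-2.55,9.34) (-1.34,-2.96)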